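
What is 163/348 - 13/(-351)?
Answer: 1583/3132 ≈ 0.50543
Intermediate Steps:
163/348 - 13/(-351) = 163*(1/348) - 13*(-1/351) = 163/348 + 1/27 = 1583/3132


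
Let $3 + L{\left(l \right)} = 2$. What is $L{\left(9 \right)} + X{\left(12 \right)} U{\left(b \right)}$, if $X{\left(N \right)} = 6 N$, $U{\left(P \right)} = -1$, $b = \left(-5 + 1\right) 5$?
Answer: $-73$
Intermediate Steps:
$L{\left(l \right)} = -1$ ($L{\left(l \right)} = -3 + 2 = -1$)
$b = -20$ ($b = \left(-4\right) 5 = -20$)
$L{\left(9 \right)} + X{\left(12 \right)} U{\left(b \right)} = -1 + 6 \cdot 12 \left(-1\right) = -1 + 72 \left(-1\right) = -1 - 72 = -73$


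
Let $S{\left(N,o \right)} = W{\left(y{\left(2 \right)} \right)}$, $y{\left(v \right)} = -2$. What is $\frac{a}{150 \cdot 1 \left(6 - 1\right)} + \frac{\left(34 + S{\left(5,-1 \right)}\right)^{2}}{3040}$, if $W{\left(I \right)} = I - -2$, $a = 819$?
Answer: $\frac{27973}{19000} \approx 1.4723$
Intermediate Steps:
$W{\left(I \right)} = 2 + I$ ($W{\left(I \right)} = I + 2 = 2 + I$)
$S{\left(N,o \right)} = 0$ ($S{\left(N,o \right)} = 2 - 2 = 0$)
$\frac{a}{150 \cdot 1 \left(6 - 1\right)} + \frac{\left(34 + S{\left(5,-1 \right)}\right)^{2}}{3040} = \frac{819}{150 \cdot 1 \left(6 - 1\right)} + \frac{\left(34 + 0\right)^{2}}{3040} = \frac{819}{150 \cdot 1 \cdot 5} + 34^{2} \cdot \frac{1}{3040} = \frac{819}{150 \cdot 5} + 1156 \cdot \frac{1}{3040} = \frac{819}{750} + \frac{289}{760} = 819 \cdot \frac{1}{750} + \frac{289}{760} = \frac{273}{250} + \frac{289}{760} = \frac{27973}{19000}$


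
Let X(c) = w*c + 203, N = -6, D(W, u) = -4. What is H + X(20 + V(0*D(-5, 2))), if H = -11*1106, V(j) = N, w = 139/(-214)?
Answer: -1281014/107 ≈ -11972.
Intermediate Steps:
w = -139/214 (w = 139*(-1/214) = -139/214 ≈ -0.64953)
V(j) = -6
X(c) = 203 - 139*c/214 (X(c) = -139*c/214 + 203 = 203 - 139*c/214)
H = -12166
H + X(20 + V(0*D(-5, 2))) = -12166 + (203 - 139*(20 - 6)/214) = -12166 + (203 - 139/214*14) = -12166 + (203 - 973/107) = -12166 + 20748/107 = -1281014/107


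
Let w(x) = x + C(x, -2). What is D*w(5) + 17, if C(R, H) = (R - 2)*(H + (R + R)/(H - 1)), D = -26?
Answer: 303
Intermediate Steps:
C(R, H) = (-2 + R)*(H + 2*R/(-1 + H)) (C(R, H) = (-2 + R)*(H + (2*R)/(-1 + H)) = (-2 + R)*(H + 2*R/(-1 + H)))
w(x) = 4 - 2*x²/3 + x/3 (w(x) = x + (-4*x - 2*(-2)² + 2*(-2) + 2*x² + x*(-2)² - 1*(-2)*x)/(-1 - 2) = x + (-4*x - 2*4 - 4 + 2*x² + x*4 + 2*x)/(-3) = x - (-4*x - 8 - 4 + 2*x² + 4*x + 2*x)/3 = x - (-12 + 2*x + 2*x²)/3 = x + (4 - 2*x/3 - 2*x²/3) = 4 - 2*x²/3 + x/3)
D*w(5) + 17 = -26*(4 - ⅔*5² + (⅓)*5) + 17 = -26*(4 - ⅔*25 + 5/3) + 17 = -26*(4 - 50/3 + 5/3) + 17 = -26*(-11) + 17 = 286 + 17 = 303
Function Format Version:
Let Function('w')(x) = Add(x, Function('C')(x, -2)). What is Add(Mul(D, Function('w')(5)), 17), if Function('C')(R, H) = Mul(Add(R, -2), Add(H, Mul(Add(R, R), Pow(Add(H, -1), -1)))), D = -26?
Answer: 303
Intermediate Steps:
Function('C')(R, H) = Mul(Add(-2, R), Add(H, Mul(2, R, Pow(Add(-1, H), -1)))) (Function('C')(R, H) = Mul(Add(-2, R), Add(H, Mul(Mul(2, R), Pow(Add(-1, H), -1)))) = Mul(Add(-2, R), Add(H, Mul(2, R, Pow(Add(-1, H), -1)))))
Function('w')(x) = Add(4, Mul(Rational(-2, 3), Pow(x, 2)), Mul(Rational(1, 3), x)) (Function('w')(x) = Add(x, Mul(Pow(Add(-1, -2), -1), Add(Mul(-4, x), Mul(-2, Pow(-2, 2)), Mul(2, -2), Mul(2, Pow(x, 2)), Mul(x, Pow(-2, 2)), Mul(-1, -2, x)))) = Add(x, Mul(Pow(-3, -1), Add(Mul(-4, x), Mul(-2, 4), -4, Mul(2, Pow(x, 2)), Mul(x, 4), Mul(2, x)))) = Add(x, Mul(Rational(-1, 3), Add(Mul(-4, x), -8, -4, Mul(2, Pow(x, 2)), Mul(4, x), Mul(2, x)))) = Add(x, Mul(Rational(-1, 3), Add(-12, Mul(2, x), Mul(2, Pow(x, 2))))) = Add(x, Add(4, Mul(Rational(-2, 3), x), Mul(Rational(-2, 3), Pow(x, 2)))) = Add(4, Mul(Rational(-2, 3), Pow(x, 2)), Mul(Rational(1, 3), x)))
Add(Mul(D, Function('w')(5)), 17) = Add(Mul(-26, Add(4, Mul(Rational(-2, 3), Pow(5, 2)), Mul(Rational(1, 3), 5))), 17) = Add(Mul(-26, Add(4, Mul(Rational(-2, 3), 25), Rational(5, 3))), 17) = Add(Mul(-26, Add(4, Rational(-50, 3), Rational(5, 3))), 17) = Add(Mul(-26, -11), 17) = Add(286, 17) = 303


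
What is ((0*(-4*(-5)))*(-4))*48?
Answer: 0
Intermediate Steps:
((0*(-4*(-5)))*(-4))*48 = ((0*20)*(-4))*48 = (0*(-4))*48 = 0*48 = 0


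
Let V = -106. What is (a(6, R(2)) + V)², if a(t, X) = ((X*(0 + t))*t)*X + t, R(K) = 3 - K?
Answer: 4096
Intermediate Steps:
a(t, X) = t + X²*t² (a(t, X) = ((X*t)*t)*X + t = (X*t²)*X + t = X²*t² + t = t + X²*t²)
(a(6, R(2)) + V)² = (6*(1 + 6*(3 - 1*2)²) - 106)² = (6*(1 + 6*(3 - 2)²) - 106)² = (6*(1 + 6*1²) - 106)² = (6*(1 + 6*1) - 106)² = (6*(1 + 6) - 106)² = (6*7 - 106)² = (42 - 106)² = (-64)² = 4096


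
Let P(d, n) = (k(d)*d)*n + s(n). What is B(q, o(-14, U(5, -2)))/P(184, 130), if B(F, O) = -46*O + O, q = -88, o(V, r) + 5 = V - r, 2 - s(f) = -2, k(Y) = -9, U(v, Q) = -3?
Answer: -180/53819 ≈ -0.0033445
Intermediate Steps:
s(f) = 4 (s(f) = 2 - 1*(-2) = 2 + 2 = 4)
o(V, r) = -5 + V - r (o(V, r) = -5 + (V - r) = -5 + V - r)
B(F, O) = -45*O
P(d, n) = 4 - 9*d*n (P(d, n) = (-9*d)*n + 4 = -9*d*n + 4 = 4 - 9*d*n)
B(q, o(-14, U(5, -2)))/P(184, 130) = (-45*(-5 - 14 - 1*(-3)))/(4 - 9*184*130) = (-45*(-5 - 14 + 3))/(4 - 215280) = -45*(-16)/(-215276) = 720*(-1/215276) = -180/53819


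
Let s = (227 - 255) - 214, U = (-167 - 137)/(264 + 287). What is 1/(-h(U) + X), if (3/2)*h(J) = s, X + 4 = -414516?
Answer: -3/1243076 ≈ -2.4134e-6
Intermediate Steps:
X = -414520 (X = -4 - 414516 = -414520)
U = -16/29 (U = -304/551 = -304*1/551 = -16/29 ≈ -0.55172)
s = -242 (s = -28 - 214 = -242)
h(J) = -484/3 (h(J) = (2/3)*(-242) = -484/3)
1/(-h(U) + X) = 1/(-1*(-484/3) - 414520) = 1/(484/3 - 414520) = 1/(-1243076/3) = -3/1243076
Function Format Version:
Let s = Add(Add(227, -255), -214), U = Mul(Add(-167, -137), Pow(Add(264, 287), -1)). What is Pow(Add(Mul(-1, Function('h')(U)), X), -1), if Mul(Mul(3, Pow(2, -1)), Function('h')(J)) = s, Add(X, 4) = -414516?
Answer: Rational(-3, 1243076) ≈ -2.4134e-6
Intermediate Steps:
X = -414520 (X = Add(-4, -414516) = -414520)
U = Rational(-16, 29) (U = Mul(-304, Pow(551, -1)) = Mul(-304, Rational(1, 551)) = Rational(-16, 29) ≈ -0.55172)
s = -242 (s = Add(-28, -214) = -242)
Function('h')(J) = Rational(-484, 3) (Function('h')(J) = Mul(Rational(2, 3), -242) = Rational(-484, 3))
Pow(Add(Mul(-1, Function('h')(U)), X), -1) = Pow(Add(Mul(-1, Rational(-484, 3)), -414520), -1) = Pow(Add(Rational(484, 3), -414520), -1) = Pow(Rational(-1243076, 3), -1) = Rational(-3, 1243076)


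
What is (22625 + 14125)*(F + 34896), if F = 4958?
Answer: 1464634500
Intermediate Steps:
(22625 + 14125)*(F + 34896) = (22625 + 14125)*(4958 + 34896) = 36750*39854 = 1464634500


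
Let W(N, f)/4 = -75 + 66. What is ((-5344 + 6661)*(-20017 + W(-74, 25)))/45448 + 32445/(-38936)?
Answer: -16090102689/27649427 ≈ -581.93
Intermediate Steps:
W(N, f) = -36 (W(N, f) = 4*(-75 + 66) = 4*(-9) = -36)
((-5344 + 6661)*(-20017 + W(-74, 25)))/45448 + 32445/(-38936) = ((-5344 + 6661)*(-20017 - 36))/45448 + 32445/(-38936) = (1317*(-20053))*(1/45448) + 32445*(-1/38936) = -26409801*1/45448 - 32445/38936 = -26409801/45448 - 32445/38936 = -16090102689/27649427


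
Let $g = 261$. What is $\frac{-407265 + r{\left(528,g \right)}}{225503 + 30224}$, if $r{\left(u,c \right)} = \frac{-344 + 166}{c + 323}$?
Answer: $- \frac{118921469}{74672284} \approx -1.5926$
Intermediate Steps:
$r{\left(u,c \right)} = - \frac{178}{323 + c}$
$\frac{-407265 + r{\left(528,g \right)}}{225503 + 30224} = \frac{-407265 - \frac{178}{323 + 261}}{225503 + 30224} = \frac{-407265 - \frac{178}{584}}{255727} = \left(-407265 - \frac{89}{292}\right) \frac{1}{255727} = \left(- \frac{118921469}{292}\right) \frac{1}{255727} = - \frac{118921469}{74672284}$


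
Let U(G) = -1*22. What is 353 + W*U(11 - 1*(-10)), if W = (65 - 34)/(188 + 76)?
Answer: 4205/12 ≈ 350.42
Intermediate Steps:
W = 31/264 ≈ 0.11742
U(G) = -22
353 + W*U(11 - 1*(-10)) = 353 + (31/264)*(-22) = 353 - 31/12 = 4205/12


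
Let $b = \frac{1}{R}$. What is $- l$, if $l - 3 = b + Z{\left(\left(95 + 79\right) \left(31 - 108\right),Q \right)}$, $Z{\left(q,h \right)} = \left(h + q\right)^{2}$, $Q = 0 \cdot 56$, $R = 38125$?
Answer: $- \frac{6843681766876}{38125} \approx -1.7951 \cdot 10^{8}$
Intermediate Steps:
$Q = 0$
$b = \frac{1}{38125} \approx 2.623 \cdot 10^{-5}$
$l = \frac{6843681766876}{38125}$ ($l = 3 + \left(\frac{1}{38125} + \left(0 + \left(95 + 79\right) \left(31 - 108\right)\right)^{2}\right) = 3 + \left(\frac{1}{38125} + \left(0 + 174 \left(-77\right)\right)^{2}\right) = 3 + \left(\frac{1}{38125} + \left(0 - 13398\right)^{2}\right) = 3 + \left(\frac{1}{38125} + \left(-13398\right)^{2}\right) = 3 + \left(\frac{1}{38125} + 179506404\right) = 3 + \frac{6843681652501}{38125} = \frac{6843681766876}{38125} \approx 1.7951 \cdot 10^{8}$)
$- l = \left(-1\right) \frac{6843681766876}{38125} = - \frac{6843681766876}{38125}$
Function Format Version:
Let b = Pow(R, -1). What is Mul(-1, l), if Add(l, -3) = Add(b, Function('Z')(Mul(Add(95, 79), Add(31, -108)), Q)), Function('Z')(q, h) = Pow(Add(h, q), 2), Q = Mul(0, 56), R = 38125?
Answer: Rational(-6843681766876, 38125) ≈ -1.7951e+8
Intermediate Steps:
Q = 0
b = Rational(1, 38125) (b = Pow(38125, -1) = Rational(1, 38125) ≈ 2.6230e-5)
l = Rational(6843681766876, 38125) (l = Add(3, Add(Rational(1, 38125), Pow(Add(0, Mul(Add(95, 79), Add(31, -108))), 2))) = Add(3, Add(Rational(1, 38125), Pow(Add(0, Mul(174, -77)), 2))) = Add(3, Add(Rational(1, 38125), Pow(Add(0, -13398), 2))) = Add(3, Add(Rational(1, 38125), Pow(-13398, 2))) = Add(3, Add(Rational(1, 38125), 179506404)) = Add(3, Rational(6843681652501, 38125)) = Rational(6843681766876, 38125) ≈ 1.7951e+8)
Mul(-1, l) = Mul(-1, Rational(6843681766876, 38125)) = Rational(-6843681766876, 38125)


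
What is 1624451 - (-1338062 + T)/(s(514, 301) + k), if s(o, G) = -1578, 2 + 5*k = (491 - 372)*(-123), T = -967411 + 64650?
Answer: 2814311728/1733 ≈ 1.6240e+6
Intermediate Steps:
T = -902761
k = -14639/5 (k = -⅖ + ((491 - 372)*(-123))/5 = -⅖ + (119*(-123))/5 = -⅖ + (⅕)*(-14637) = -⅖ - 14637/5 = -14639/5 ≈ -2927.8)
1624451 - (-1338062 + T)/(s(514, 301) + k) = 1624451 - (-1338062 - 902761)/(-1578 - 14639/5) = 1624451 - (-2240823)/(-22529/5) = 1624451 - (-2240823)*(-5)/22529 = 1624451 - 1*861855/1733 = 1624451 - 861855/1733 = 2814311728/1733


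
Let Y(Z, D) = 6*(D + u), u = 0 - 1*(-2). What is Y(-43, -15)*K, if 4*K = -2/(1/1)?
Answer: 39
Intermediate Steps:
u = 2 (u = 0 + 2 = 2)
K = -½ (K = (-2/(1/1))/4 = (-2/1)/4 = (-2*1)/4 = (¼)*(-2) = -½ ≈ -0.50000)
Y(Z, D) = 12 + 6*D (Y(Z, D) = 6*(D + 2) = 6*(2 + D) = 12 + 6*D)
Y(-43, -15)*K = (12 + 6*(-15))*(-½) = (12 - 90)*(-½) = -78*(-½) = 39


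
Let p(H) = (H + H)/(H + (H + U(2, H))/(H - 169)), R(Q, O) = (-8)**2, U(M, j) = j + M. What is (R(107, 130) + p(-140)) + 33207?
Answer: 715070321/21491 ≈ 33273.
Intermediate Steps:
U(M, j) = M + j
R(Q, O) = 64
p(H) = 2*H/(H + (2 + 2*H)/(-169 + H)) (p(H) = (H + H)/(H + (H + (2 + H))/(H - 169)) = (2*H)/(H + (2 + 2*H)/(-169 + H)) = 2*H/(H + (2 + 2*H)/(-169 + H)))
(R(107, 130) + p(-140)) + 33207 = (64 + 2*(-140)*(-169 - 140)/(2 + (-140)**2 - 167*(-140))) + 33207 = (64 + 2*(-140)*(-309)/(2 + 19600 + 23380)) + 33207 = (64 + 2*(-140)*(-309)/42982) + 33207 = (64 + 2*(-140)*(1/42982)*(-309)) + 33207 = (64 + 43260/21491) + 33207 = 1418684/21491 + 33207 = 715070321/21491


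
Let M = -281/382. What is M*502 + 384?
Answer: 2813/191 ≈ 14.728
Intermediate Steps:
M = -281/382 (M = -281*1/382 = -281/382 ≈ -0.73560)
M*502 + 384 = -281/382*502 + 384 = -70531/191 + 384 = 2813/191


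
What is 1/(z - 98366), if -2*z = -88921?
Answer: -2/107811 ≈ -1.8551e-5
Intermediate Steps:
z = 88921/2 (z = -1/2*(-88921) = 88921/2 ≈ 44461.)
1/(z - 98366) = 1/(88921/2 - 98366) = 1/(-107811/2) = -2/107811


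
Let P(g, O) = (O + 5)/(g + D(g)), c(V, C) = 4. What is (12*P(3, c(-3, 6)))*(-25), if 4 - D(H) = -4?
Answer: -2700/11 ≈ -245.45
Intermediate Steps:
D(H) = 8 (D(H) = 4 - 1*(-4) = 4 + 4 = 8)
P(g, O) = (5 + O)/(8 + g) (P(g, O) = (O + 5)/(g + 8) = (5 + O)/(8 + g))
(12*P(3, c(-3, 6)))*(-25) = (12*((5 + 4)/(8 + 3)))*(-25) = (12*(9/11))*(-25) = (108/11)*(-25) = -2700/11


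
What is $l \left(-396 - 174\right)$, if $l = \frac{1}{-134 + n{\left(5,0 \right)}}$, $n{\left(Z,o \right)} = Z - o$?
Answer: $\frac{190}{43} \approx 4.4186$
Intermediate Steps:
$l = - \frac{1}{129}$ ($l = \frac{1}{-134 + \left(5 - 0\right)} = \frac{1}{-134 + \left(5 + 0\right)} = \frac{1}{-134 + 5} = \frac{1}{-129} = - \frac{1}{129} \approx -0.0077519$)
$l \left(-396 - 174\right) = - \frac{-396 - 174}{129} = \left(- \frac{1}{129}\right) \left(-570\right) = \frac{190}{43}$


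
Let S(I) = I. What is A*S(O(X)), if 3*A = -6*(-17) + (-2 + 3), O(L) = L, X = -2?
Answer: -206/3 ≈ -68.667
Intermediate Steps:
A = 103/3 (A = (-6*(-17) + (-2 + 3))/3 = (102 + 1)/3 = (⅓)*103 = 103/3 ≈ 34.333)
A*S(O(X)) = (103/3)*(-2) = -206/3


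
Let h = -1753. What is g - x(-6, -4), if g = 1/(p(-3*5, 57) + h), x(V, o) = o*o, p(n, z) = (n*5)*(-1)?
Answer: -26849/1678 ≈ -16.001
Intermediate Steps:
p(n, z) = -5*n (p(n, z) = (5*n)*(-1) = -5*n)
x(V, o) = o**2
g = -1/1678 (g = 1/(-(-15)*5 - 1753) = 1/(-5*(-15) - 1753) = 1/(75 - 1753) = 1/(-1678) = -1/1678 ≈ -0.00059595)
g - x(-6, -4) = -1/1678 - 1*(-4)**2 = -1/1678 - 1*16 = -1/1678 - 16 = -26849/1678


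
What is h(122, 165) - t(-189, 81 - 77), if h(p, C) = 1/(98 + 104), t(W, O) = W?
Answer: 38179/202 ≈ 189.00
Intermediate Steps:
h(p, C) = 1/202
h(122, 165) - t(-189, 81 - 77) = 1/202 - 1*(-189) = 1/202 + 189 = 38179/202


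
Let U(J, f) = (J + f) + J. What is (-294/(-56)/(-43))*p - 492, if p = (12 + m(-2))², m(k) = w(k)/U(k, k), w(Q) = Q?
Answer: -263455/516 ≈ -510.57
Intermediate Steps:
U(J, f) = f + 2*J
m(k) = ⅓ (m(k) = k/(k + 2*k) = k/((3*k)) = k*(1/(3*k)) = ⅓)
p = 1369/9 (p = (12 + ⅓)² = (37/3)² = 1369/9 ≈ 152.11)
(-294/(-56)/(-43))*p - 492 = (-294/(-56)/(-43))*(1369/9) - 492 = (-294*(-1/56)*(-1/43))*(1369/9) - 492 = ((21/4)*(-1/43))*(1369/9) - 492 = -21/172*1369/9 - 492 = -9583/516 - 492 = -263455/516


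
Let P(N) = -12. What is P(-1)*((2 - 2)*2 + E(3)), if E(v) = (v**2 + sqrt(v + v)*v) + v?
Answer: -144 - 36*sqrt(6) ≈ -232.18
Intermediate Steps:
E(v) = v + v**2 + sqrt(2)*v**(3/2) (E(v) = (v**2 + sqrt(2*v)*v) + v = (v**2 + (sqrt(2)*sqrt(v))*v) + v = (v**2 + sqrt(2)*v**(3/2)) + v = v + v**2 + sqrt(2)*v**(3/2))
P(-1)*((2 - 2)*2 + E(3)) = -12*((2 - 2)*2 + (3 + 3**2 + sqrt(2)*3**(3/2))) = -12*(0*2 + (3 + 9 + sqrt(2)*(3*sqrt(3)))) = -12*(0 + (3 + 9 + 3*sqrt(6))) = -12*(0 + (12 + 3*sqrt(6))) = -12*(12 + 3*sqrt(6)) = -144 - 36*sqrt(6)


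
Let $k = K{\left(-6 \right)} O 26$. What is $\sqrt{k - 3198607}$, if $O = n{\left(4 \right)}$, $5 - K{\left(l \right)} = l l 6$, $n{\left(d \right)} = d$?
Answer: $3 i \sqrt{357839} \approx 1794.6 i$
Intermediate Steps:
$K{\left(l \right)} = 5 - 6 l^{2}$ ($K{\left(l \right)} = 5 - l l 6 = 5 - l^{2} \cdot 6 = 5 - 6 l^{2}$)
$O = 4$
$k = -21944$ ($k = \left(5 - 6 \left(-6\right)^{2}\right) 4 \cdot 26 = \left(5 - 216\right) 4 \cdot 26 = \left(-211\right) 4 \cdot 26 = \left(-844\right) 26 = -21944$)
$\sqrt{k - 3198607} = \sqrt{-21944 - 3198607} = \sqrt{-3220551} = 3 i \sqrt{357839}$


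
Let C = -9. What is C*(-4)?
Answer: 36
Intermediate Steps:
C*(-4) = -9*(-4) = 36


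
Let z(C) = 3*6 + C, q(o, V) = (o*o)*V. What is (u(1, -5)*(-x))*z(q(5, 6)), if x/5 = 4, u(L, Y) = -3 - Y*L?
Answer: -6720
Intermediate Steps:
q(o, V) = V*o² (q(o, V) = o²*V = V*o²)
z(C) = 18 + C
u(L, Y) = -3 - L*Y
x = 20 (x = 5*4 = 20)
(u(1, -5)*(-x))*z(q(5, 6)) = ((-3 - 1*1*(-5))*(-1*20))*(18 + 6*5²) = ((-3 + 5)*(-20))*(18 + 6*25) = (2*(-20))*(18 + 150) = -40*168 = -6720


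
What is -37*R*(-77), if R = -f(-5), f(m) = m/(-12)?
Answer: -14245/12 ≈ -1187.1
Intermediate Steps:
f(m) = -m/12 (f(m) = m*(-1/12) = -m/12)
R = -5/12 (R = -(-1)*(-5)/12 = -1*5/12 = -5/12 ≈ -0.41667)
-37*R*(-77) = -37*(-5/12)*(-77) = (185/12)*(-77) = -14245/12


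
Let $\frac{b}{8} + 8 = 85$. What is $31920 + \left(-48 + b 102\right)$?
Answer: $94704$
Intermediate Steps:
$b = 616$ ($b = -64 + 8 \cdot 85 = -64 + 680 = 616$)
$31920 + \left(-48 + b 102\right) = 31920 + \left(-48 + 616 \cdot 102\right) = 31920 + \left(-48 + 62832\right) = 31920 + 62784 = 94704$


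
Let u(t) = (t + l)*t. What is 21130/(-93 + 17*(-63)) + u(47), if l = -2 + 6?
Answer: 1384489/582 ≈ 2378.8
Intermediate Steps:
l = 4
u(t) = t*(4 + t) (u(t) = (t + 4)*t = (4 + t)*t = t*(4 + t))
21130/(-93 + 17*(-63)) + u(47) = 21130/(-93 + 17*(-63)) + 47*(4 + 47) = 21130/(-93 - 1071) + 47*51 = 21130/(-1164) + 2397 = 21130*(-1/1164) + 2397 = -10565/582 + 2397 = 1384489/582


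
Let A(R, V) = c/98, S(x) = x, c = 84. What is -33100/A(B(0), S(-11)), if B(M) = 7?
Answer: -115850/3 ≈ -38617.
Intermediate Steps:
A(R, V) = 6/7 (A(R, V) = 84/98 = 84*(1/98) = 6/7)
-33100/A(B(0), S(-11)) = -33100/6/7 = -33100*7/6 = -115850/3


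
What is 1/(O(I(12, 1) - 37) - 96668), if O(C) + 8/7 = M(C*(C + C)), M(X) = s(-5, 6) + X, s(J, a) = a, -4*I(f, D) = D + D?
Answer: -14/1313909 ≈ -1.0655e-5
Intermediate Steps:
I(f, D) = -D/2 (I(f, D) = -(D + D)/4 = -D/2)
M(X) = 6 + X
O(C) = 34/7 + 2*C² (O(C) = -8/7 + (6 + C*(C + C)) = -8/7 + (6 + C*(2*C)) = -8/7 + (6 + 2*C²) = 34/7 + 2*C²)
1/(O(I(12, 1) - 37) - 96668) = 1/((34/7 + 2*(-½*1 - 37)²) - 96668) = 1/((34/7 + 2*(-½ - 37)²) - 96668) = 1/((34/7 + 2*(-75/2)²) - 96668) = 1/((34/7 + 2*(5625/4)) - 96668) = 1/((34/7 + 5625/2) - 96668) = 1/(39443/14 - 96668) = 1/(-1313909/14) = -14/1313909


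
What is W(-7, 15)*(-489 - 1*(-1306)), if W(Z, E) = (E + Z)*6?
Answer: 39216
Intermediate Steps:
W(Z, E) = 6*E + 6*Z
W(-7, 15)*(-489 - 1*(-1306)) = (6*15 + 6*(-7))*(-489 - 1*(-1306)) = (90 - 42)*(-489 + 1306) = 48*817 = 39216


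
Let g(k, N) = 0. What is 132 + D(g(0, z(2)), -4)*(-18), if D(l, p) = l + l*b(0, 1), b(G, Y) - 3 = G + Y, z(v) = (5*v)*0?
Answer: 132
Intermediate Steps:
z(v) = 0
b(G, Y) = 3 + G + Y (b(G, Y) = 3 + (G + Y) = 3 + G + Y)
D(l, p) = 5*l (D(l, p) = l + l*(3 + 0 + 1) = l + l*4 = l + 4*l = 5*l)
132 + D(g(0, z(2)), -4)*(-18) = 132 + (5*0)*(-18) = 132 + 0*(-18) = 132 + 0 = 132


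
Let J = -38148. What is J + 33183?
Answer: -4965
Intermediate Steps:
J + 33183 = -38148 + 33183 = -4965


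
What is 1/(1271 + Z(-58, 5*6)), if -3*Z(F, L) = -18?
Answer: 1/1277 ≈ 0.00078308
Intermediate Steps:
Z(F, L) = 6 (Z(F, L) = -1/3*(-18) = 6)
1/(1271 + Z(-58, 5*6)) = 1/(1271 + 6) = 1/1277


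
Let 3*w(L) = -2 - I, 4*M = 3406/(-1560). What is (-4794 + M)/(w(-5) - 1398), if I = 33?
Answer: 1150691/338320 ≈ 3.4012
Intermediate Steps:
M = -131/240 (M = (3406/(-1560))/4 = (3406*(-1/1560))/4 = (1/4)*(-131/60) = -131/240 ≈ -0.54583)
w(L) = -35/3 (w(L) = (-2 - 1*33)/3 = (-2 - 33)/3 = (1/3)*(-35) = -35/3)
(-4794 + M)/(w(-5) - 1398) = (-4794 - 131/240)/(-35/3 - 1398) = -1150691/(240*(-4229/3)) = -1150691/240*(-3/4229) = 1150691/338320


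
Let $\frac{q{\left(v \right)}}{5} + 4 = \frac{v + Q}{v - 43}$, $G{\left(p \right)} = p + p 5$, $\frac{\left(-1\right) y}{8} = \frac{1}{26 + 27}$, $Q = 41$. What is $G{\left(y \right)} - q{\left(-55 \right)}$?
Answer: $\frac{6819}{371} \approx 18.38$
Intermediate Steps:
$y = - \frac{8}{53}$ ($y = - \frac{8}{26 + 27} = - \frac{8}{53} \approx -0.15094$)
$G{\left(p \right)} = 6 p$ ($G{\left(p \right)} = p + 5 p = 6 p$)
$q{\left(v \right)} = -20 + \frac{5 \left(41 + v\right)}{-43 + v}$ ($q{\left(v \right)} = -20 + 5 \frac{v + 41}{v - 43} = -20 + 5 \frac{41 + v}{-43 + v} = -20 + \frac{5 \left(41 + v\right)}{-43 + v}$)
$G{\left(y \right)} - q{\left(-55 \right)} = 6 \left(- \frac{8}{53}\right) - \frac{15 \left(71 - -55\right)}{-43 - 55} = - \frac{48}{53} - \frac{15 \left(71 + 55\right)}{-98} = - \frac{48}{53} - 15 \left(- \frac{1}{98}\right) 126 = - \frac{48}{53} - - \frac{135}{7} = - \frac{48}{53} + \frac{135}{7} = \frac{6819}{371}$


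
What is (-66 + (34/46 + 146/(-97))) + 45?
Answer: -48560/2231 ≈ -21.766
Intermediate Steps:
(-66 + (34/46 + 146/(-97))) + 45 = (-66 + (34*(1/46) + 146*(-1/97))) + 45 = (-66 + (17/23 - 146/97)) + 45 = (-66 - 1709/2231) + 45 = -148955/2231 + 45 = -48560/2231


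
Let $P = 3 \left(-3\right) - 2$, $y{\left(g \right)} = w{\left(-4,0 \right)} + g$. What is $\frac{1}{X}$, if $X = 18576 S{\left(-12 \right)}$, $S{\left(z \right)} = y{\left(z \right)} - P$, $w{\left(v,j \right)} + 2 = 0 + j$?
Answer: $- \frac{1}{55728} \approx -1.7944 \cdot 10^{-5}$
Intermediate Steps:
$w{\left(v,j \right)} = -2 + j$ ($w{\left(v,j \right)} = -2 + \left(0 + j\right) = -2 + j$)
$y{\left(g \right)} = -2 + g$ ($y{\left(g \right)} = \left(-2 + 0\right) + g = -2 + g$)
$P = -11$ ($P = -9 - 2 = -11$)
$S{\left(z \right)} = 9 + z$ ($S{\left(z \right)} = \left(-2 + z\right) - -11 = \left(-2 + z\right) + 11 = 9 + z$)
$X = -55728$ ($X = 18576 \left(9 - 12\right) = 18576 \left(-3\right) = -55728$)
$\frac{1}{X} = \frac{1}{-55728} = - \frac{1}{55728}$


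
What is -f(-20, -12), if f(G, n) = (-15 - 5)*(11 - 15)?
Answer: -80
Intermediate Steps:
f(G, n) = 80 (f(G, n) = -20*(-4) = 80)
-f(-20, -12) = -1*80 = -80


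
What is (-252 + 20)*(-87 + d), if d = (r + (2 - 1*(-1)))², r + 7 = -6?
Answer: -3016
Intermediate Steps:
r = -13 (r = -7 - 6 = -13)
d = 100 (d = (-13 + (2 - 1*(-1)))² = (-13 + (2 + 1))² = (-13 + 3)² = (-10)² = 100)
(-252 + 20)*(-87 + d) = (-252 + 20)*(-87 + 100) = -232*13 = -3016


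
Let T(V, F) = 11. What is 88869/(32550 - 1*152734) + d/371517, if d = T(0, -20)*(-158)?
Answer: -33225224065/44650399128 ≈ -0.74412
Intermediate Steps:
d = -1738 (d = 11*(-158) = -1738)
88869/(32550 - 1*152734) + d/371517 = 88869/(32550 - 1*152734) - 1738/371517 = 88869/(32550 - 152734) - 1738*1/371517 = 88869/(-120184) - 1738/371517 = 88869*(-1/120184) - 1738/371517 = -88869/120184 - 1738/371517 = -33225224065/44650399128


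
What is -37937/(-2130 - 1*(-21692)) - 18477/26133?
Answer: -450951565/170404582 ≈ -2.6464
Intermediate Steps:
-37937/(-2130 - 1*(-21692)) - 18477/26133 = -37937/(-2130 + 21692) - 18477*1/26133 = -37937/19562 - 6159/8711 = -450951565/170404582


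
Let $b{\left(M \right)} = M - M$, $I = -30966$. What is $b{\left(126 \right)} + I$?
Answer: $-30966$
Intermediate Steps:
$b{\left(M \right)} = 0$
$b{\left(126 \right)} + I = 0 - 30966 = -30966$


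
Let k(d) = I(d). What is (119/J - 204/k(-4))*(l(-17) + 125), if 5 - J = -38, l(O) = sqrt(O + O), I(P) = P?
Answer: 289000/43 + 2312*I*sqrt(34)/43 ≈ 6720.9 + 313.52*I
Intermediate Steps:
l(O) = sqrt(2)*sqrt(O) (l(O) = sqrt(2*O) = sqrt(2)*sqrt(O))
J = 43 (J = 5 - 1*(-38) = 5 + 38 = 43)
k(d) = d
(119/J - 204/k(-4))*(l(-17) + 125) = (119/43 - 204/(-4))*(sqrt(2)*sqrt(-17) + 125) = (119*(1/43) - 204*(-1/4))*(sqrt(2)*(I*sqrt(17)) + 125) = (119/43 + 51)*(I*sqrt(34) + 125) = 2312*(125 + I*sqrt(34))/43 = 289000/43 + 2312*I*sqrt(34)/43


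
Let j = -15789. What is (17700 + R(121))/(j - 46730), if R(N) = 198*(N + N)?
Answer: -65616/62519 ≈ -1.0495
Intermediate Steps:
R(N) = 396*N (R(N) = 198*(2*N) = 396*N)
(17700 + R(121))/(j - 46730) = (17700 + 396*121)/(-15789 - 46730) = (17700 + 47916)/(-62519) = 65616*(-1/62519) = -65616/62519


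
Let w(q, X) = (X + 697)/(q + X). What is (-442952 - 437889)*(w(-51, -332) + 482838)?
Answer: -162890921581349/383 ≈ -4.2530e+11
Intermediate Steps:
w(q, X) = (697 + X)/(X + q)
(-442952 - 437889)*(w(-51, -332) + 482838) = (-442952 - 437889)*((697 - 332)/(-332 - 51) + 482838) = -880841*(365/(-383) + 482838) = -880841*(-1/383*365 + 482838) = -880841*(-365/383 + 482838) = -880841*184926589/383 = -162890921581349/383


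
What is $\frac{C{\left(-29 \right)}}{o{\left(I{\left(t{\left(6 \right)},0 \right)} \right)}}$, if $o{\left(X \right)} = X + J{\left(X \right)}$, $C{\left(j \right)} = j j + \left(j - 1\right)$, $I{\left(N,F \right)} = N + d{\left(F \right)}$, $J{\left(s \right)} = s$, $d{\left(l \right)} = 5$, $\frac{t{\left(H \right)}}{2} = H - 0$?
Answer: $\frac{811}{34} \approx 23.853$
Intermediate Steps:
$t{\left(H \right)} = 2 H$ ($t{\left(H \right)} = 2 \left(H - 0\right) = 2 \left(H + 0\right) = 2 H$)
$I{\left(N,F \right)} = 5 + N$ ($I{\left(N,F \right)} = N + 5 = 5 + N$)
$C{\left(j \right)} = -1 + j + j^{2}$ ($C{\left(j \right)} = j^{2} + \left(-1 + j\right) = -1 + j + j^{2}$)
$o{\left(X \right)} = 2 X$ ($o{\left(X \right)} = X + X = 2 X$)
$\frac{C{\left(-29 \right)}}{o{\left(I{\left(t{\left(6 \right)},0 \right)} \right)}} = \frac{-1 - 29 + \left(-29\right)^{2}}{2 \left(5 + 2 \cdot 6\right)} = \frac{-1 - 29 + 841}{2 \left(5 + 12\right)} = \frac{811}{2 \cdot 17} = \frac{811}{34}$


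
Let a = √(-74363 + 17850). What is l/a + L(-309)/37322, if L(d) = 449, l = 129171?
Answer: 449/37322 - 129171*I*√56513/56513 ≈ 0.01203 - 543.36*I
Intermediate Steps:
a = I*√56513 (a = √(-56513) = I*√56513 ≈ 237.72*I)
l/a + L(-309)/37322 = 129171/((I*√56513)) + 449/37322 = 129171*(-I*√56513/56513) + 449*(1/37322) = -129171*I*√56513/56513 + 449/37322 = 449/37322 - 129171*I*√56513/56513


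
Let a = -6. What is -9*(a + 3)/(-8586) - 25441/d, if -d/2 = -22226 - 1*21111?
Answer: -2044228/6890583 ≈ -0.29667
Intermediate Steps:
d = 86674 (d = -2*(-22226 - 1*21111) = -2*(-22226 - 21111) = -2*(-43337) = 86674)
-9*(a + 3)/(-8586) - 25441/d = -9*(-6 + 3)/(-8586) - 25441/86674 = -9*(-3)*(-1/8586) - 25441*1/86674 = 27*(-1/8586) - 25441/86674 = -1/318 - 25441/86674 = -2044228/6890583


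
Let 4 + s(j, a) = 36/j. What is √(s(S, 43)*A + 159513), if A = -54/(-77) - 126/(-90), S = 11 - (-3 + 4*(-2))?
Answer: √23643078235/385 ≈ 399.38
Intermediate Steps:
S = 22 (S = 11 - (-3 - 8) = 11 - 1*(-11) = 11 + 11 = 22)
s(j, a) = -4 + 36/j
A = 809/385 (A = -54*(-1/77) - 126*(-1/90) = 54/77 + 7/5 = 809/385 ≈ 2.1013)
√(s(S, 43)*A + 159513) = √((-4 + 36/22)*(809/385) + 159513) = √((-4 + 36*(1/22))*(809/385) + 159513) = √((-4 + 18/11)*(809/385) + 159513) = √(-26/11*809/385 + 159513) = √(-21034/4235 + 159513) = √(675516521/4235) = √23643078235/385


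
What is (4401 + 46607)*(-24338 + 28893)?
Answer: 232341440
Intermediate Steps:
(4401 + 46607)*(-24338 + 28893) = 51008*4555 = 232341440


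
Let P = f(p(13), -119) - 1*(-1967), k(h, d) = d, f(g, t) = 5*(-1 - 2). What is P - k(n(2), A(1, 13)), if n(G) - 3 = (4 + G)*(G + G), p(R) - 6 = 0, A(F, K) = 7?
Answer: 1945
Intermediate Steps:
p(R) = 6 (p(R) = 6 + 0 = 6)
n(G) = 3 + 2*G*(4 + G) (n(G) = 3 + (4 + G)*(G + G) = 3 + (4 + G)*(2*G) = 3 + 2*G*(4 + G))
f(g, t) = -15 (f(g, t) = 5*(-3) = -15)
P = 1952 (P = -15 - 1*(-1967) = -15 + 1967 = 1952)
P - k(n(2), A(1, 13)) = 1952 - 1*7 = 1952 - 7 = 1945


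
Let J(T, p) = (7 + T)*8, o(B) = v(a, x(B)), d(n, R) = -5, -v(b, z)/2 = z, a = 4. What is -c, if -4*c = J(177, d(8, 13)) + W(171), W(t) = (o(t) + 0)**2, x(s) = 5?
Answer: 393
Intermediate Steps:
v(b, z) = -2*z
o(B) = -10 (o(B) = -2*5 = -10)
J(T, p) = 56 + 8*T
W(t) = 100 (W(t) = (-10 + 0)**2 = (-10)**2 = 100)
c = -393 (c = -((56 + 8*177) + 100)/4 = -((56 + 1416) + 100)/4 = -(1472 + 100)/4 = -1/4*1572 = -393)
-c = -1*(-393) = 393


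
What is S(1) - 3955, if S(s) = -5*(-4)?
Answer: -3935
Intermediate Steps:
S(s) = 20
S(1) - 3955 = 20 - 3955 = -3935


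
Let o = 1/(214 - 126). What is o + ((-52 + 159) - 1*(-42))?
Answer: 13113/88 ≈ 149.01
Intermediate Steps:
o = 1/88 ≈ 0.011364
o + ((-52 + 159) - 1*(-42)) = 1/88 + ((-52 + 159) - 1*(-42)) = 1/88 + (107 + 42) = 1/88 + 149 = 13113/88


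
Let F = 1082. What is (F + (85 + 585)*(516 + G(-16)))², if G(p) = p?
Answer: 112951110724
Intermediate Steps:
(F + (85 + 585)*(516 + G(-16)))² = (1082 + (85 + 585)*(516 - 16))² = (1082 + 670*500)² = (1082 + 335000)² = 336082² = 112951110724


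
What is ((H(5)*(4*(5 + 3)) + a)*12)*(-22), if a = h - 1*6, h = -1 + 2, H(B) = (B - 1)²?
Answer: -133848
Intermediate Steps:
H(B) = (-1 + B)²
h = 1
a = -5 (a = 1 - 1*6 = 1 - 6 = -5)
((H(5)*(4*(5 + 3)) + a)*12)*(-22) = (((-1 + 5)²*(4*(5 + 3)) - 5)*12)*(-22) = ((4²*(4*8) - 5)*12)*(-22) = ((16*32 - 5)*12)*(-22) = ((512 - 5)*12)*(-22) = (507*12)*(-22) = 6084*(-22) = -133848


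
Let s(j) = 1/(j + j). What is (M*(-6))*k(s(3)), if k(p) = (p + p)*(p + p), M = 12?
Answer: -8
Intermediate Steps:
s(j) = 1/(2*j)
k(p) = 4*p² (k(p) = (2*p)*(2*p) = 4*p²)
(M*(-6))*k(s(3)) = (12*(-6))*(4*((½)/3)²) = -288*((½)*(⅓))² = -288*(⅙)² = -288/36 = -72*⅑ = -8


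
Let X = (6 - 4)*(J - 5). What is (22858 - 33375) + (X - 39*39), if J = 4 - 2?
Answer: -12044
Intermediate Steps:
J = 2
X = -6 (X = (6 - 4)*(2 - 5) = 2*(-3) = -6)
(22858 - 33375) + (X - 39*39) = (22858 - 33375) + (-6 - 39*39) = -10517 + (-6 - 1521) = -10517 - 1527 = -12044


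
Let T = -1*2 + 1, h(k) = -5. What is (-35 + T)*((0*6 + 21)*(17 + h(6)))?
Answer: -9072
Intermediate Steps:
T = -1 (T = -2 + 1 = -1)
(-35 + T)*((0*6 + 21)*(17 + h(6))) = (-35 - 1)*((0*6 + 21)*(17 - 5)) = -36*(0 + 21)*12 = -756*12 = -36*252 = -9072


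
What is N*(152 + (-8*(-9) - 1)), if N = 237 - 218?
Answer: 4237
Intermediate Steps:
N = 19
N*(152 + (-8*(-9) - 1)) = 19*(152 + (-8*(-9) - 1)) = 19*(152 + (72 - 1)) = 19*(152 + 71) = 19*223 = 4237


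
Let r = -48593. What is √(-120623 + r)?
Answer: 16*I*√661 ≈ 411.36*I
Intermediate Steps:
√(-120623 + r) = √(-120623 - 48593) = √(-169216) = 16*I*√661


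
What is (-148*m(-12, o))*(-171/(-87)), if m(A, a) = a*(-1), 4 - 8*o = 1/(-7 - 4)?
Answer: 94905/638 ≈ 148.75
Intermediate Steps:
o = 45/88 (o = ½ - 1/(8*(-7 - 4)) = ½ - ⅛/(-11) = ½ - ⅛*(-1/11) = ½ + 1/88 = 45/88 ≈ 0.51136)
m(A, a) = -a
(-148*m(-12, o))*(-171/(-87)) = (-(-148)*45/88)*(-171/(-87)) = (-148*(-45/88))*(-171*(-1/87)) = (1665/22)*(57/29) = 94905/638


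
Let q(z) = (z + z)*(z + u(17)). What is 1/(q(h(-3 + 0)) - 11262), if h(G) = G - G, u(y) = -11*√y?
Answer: -1/11262 ≈ -8.8794e-5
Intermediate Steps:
h(G) = 0
q(z) = 2*z*(z - 11*√17) (q(z) = (z + z)*(z - 11*√17) = (2*z)*(z - 11*√17) = 2*z*(z - 11*√17))
1/(q(h(-3 + 0)) - 11262) = 1/(2*0*(0 - 11*√17) - 11262) = 1/(2*0*(-11*√17) - 11262) = 1/(0 - 11262) = 1/(-11262) = -1/11262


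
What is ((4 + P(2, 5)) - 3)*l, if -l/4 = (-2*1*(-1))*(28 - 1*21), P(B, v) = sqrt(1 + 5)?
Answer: -56 - 56*sqrt(6) ≈ -193.17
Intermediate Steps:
P(B, v) = sqrt(6)
l = -56 (l = -4*-2*1*(-1)*(28 - 1*21) = -4*(-2*(-1))*(28 - 21) = -8*7 = -4*14 = -56)
((4 + P(2, 5)) - 3)*l = ((4 + sqrt(6)) - 3)*(-56) = (1 + sqrt(6))*(-56) = -56 - 56*sqrt(6)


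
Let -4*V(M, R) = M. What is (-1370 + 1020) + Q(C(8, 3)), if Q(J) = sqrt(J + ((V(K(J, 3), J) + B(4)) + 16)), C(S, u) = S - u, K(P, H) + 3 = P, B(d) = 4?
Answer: -350 + 7*sqrt(2)/2 ≈ -345.05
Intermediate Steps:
K(P, H) = -3 + P
V(M, R) = -M/4
Q(J) = sqrt(83/4 + 3*J/4) (Q(J) = sqrt(J + ((-(-3 + J)/4 + 4) + 16)) = sqrt(J + (((3/4 - J/4) + 4) + 16)) = sqrt(J + ((19/4 - J/4) + 16)) = sqrt(J + (83/4 - J/4)) = sqrt(83/4 + 3*J/4))
(-1370 + 1020) + Q(C(8, 3)) = (-1370 + 1020) + sqrt(83 + 3*(8 - 1*3))/2 = -350 + sqrt(83 + 3*(8 - 3))/2 = -350 + sqrt(83 + 3*5)/2 = -350 + sqrt(83 + 15)/2 = -350 + sqrt(98)/2 = -350 + (7*sqrt(2))/2 = -350 + 7*sqrt(2)/2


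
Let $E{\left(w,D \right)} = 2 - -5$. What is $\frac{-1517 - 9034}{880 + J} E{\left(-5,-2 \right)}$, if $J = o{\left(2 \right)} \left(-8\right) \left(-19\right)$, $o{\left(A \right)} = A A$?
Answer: $- \frac{24619}{496} \approx -49.635$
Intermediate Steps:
$o{\left(A \right)} = A^{2}$
$J = 608$ ($J = 2^{2} \left(-8\right) \left(-19\right) = 4 \left(-8\right) \left(-19\right) = \left(-32\right) \left(-19\right) = 608$)
$E{\left(w,D \right)} = 7$ ($E{\left(w,D \right)} = 2 + 5 = 7$)
$\frac{-1517 - 9034}{880 + J} E{\left(-5,-2 \right)} = \frac{-1517 - 9034}{880 + 608} \cdot 7 = - \frac{10551}{1488} \cdot 7 = \left(-10551\right) \frac{1}{1488} \cdot 7 = \left(- \frac{3517}{496}\right) 7 = - \frac{24619}{496}$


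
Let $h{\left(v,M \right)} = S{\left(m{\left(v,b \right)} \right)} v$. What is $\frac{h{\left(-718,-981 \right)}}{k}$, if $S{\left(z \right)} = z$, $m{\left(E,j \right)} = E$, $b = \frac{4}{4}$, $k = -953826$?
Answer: $- \frac{257762}{476913} \approx -0.54048$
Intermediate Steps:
$b = 1$ ($b = 4 \cdot \frac{1}{4} = 1$)
$h{\left(v,M \right)} = v^{2}$ ($h{\left(v,M \right)} = v v = v^{2}$)
$\frac{h{\left(-718,-981 \right)}}{k} = \frac{\left(-718\right)^{2}}{-953826} = 515524 \left(- \frac{1}{953826}\right) = - \frac{257762}{476913}$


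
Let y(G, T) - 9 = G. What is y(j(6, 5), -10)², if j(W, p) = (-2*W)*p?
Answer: 2601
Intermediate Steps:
j(W, p) = -2*W*p
y(G, T) = 9 + G
y(j(6, 5), -10)² = (9 - 2*6*5)² = (9 - 60)² = (-51)² = 2601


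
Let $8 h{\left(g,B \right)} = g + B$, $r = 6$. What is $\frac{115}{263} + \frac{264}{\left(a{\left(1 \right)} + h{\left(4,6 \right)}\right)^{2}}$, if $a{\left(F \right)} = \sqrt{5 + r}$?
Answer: $\frac{225915427}{5996663} - \frac{168960 \sqrt{11}}{22801} \approx 13.097$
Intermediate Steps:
$a{\left(F \right)} = \sqrt{11}$ ($a{\left(F \right)} = \sqrt{5 + 6} = \sqrt{11}$)
$h{\left(g,B \right)} = \frac{B}{8} + \frac{g}{8}$ ($h{\left(g,B \right)} = \frac{g + B}{8} = \frac{B + g}{8} = \frac{B}{8} + \frac{g}{8}$)
$\frac{115}{263} + \frac{264}{\left(a{\left(1 \right)} + h{\left(4,6 \right)}\right)^{2}} = \frac{115}{263} + \frac{264}{\left(\sqrt{11} + \left(\frac{1}{8} \cdot 6 + \frac{1}{8} \cdot 4\right)\right)^{2}} = 115 \cdot \frac{1}{263} + \frac{264}{\left(\sqrt{11} + \left(\frac{3}{4} + \frac{1}{2}\right)\right)^{2}} = \frac{115}{263} + \frac{264}{\left(\sqrt{11} + \frac{5}{4}\right)^{2}} = \frac{115}{263} + \frac{264}{\left(\frac{5}{4} + \sqrt{11}\right)^{2}}$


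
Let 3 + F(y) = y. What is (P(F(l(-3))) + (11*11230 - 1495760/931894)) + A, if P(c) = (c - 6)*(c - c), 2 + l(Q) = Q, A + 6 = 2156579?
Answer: 1062406404661/465947 ≈ 2.2801e+6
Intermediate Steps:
A = 2156573 (A = -6 + 2156579 = 2156573)
l(Q) = -2 + Q
F(y) = -3 + y
P(c) = 0 (P(c) = (-6 + c)*0 = 0)
(P(F(l(-3))) + (11*11230 - 1495760/931894)) + A = (0 + (11*11230 - 1495760/931894)) + 2156573 = (0 + (123530 - 1495760*1/931894)) + 2156573 = (0 + (123530 - 747880/465947)) + 2156573 = (0 + 57557685030/465947) + 2156573 = 57557685030/465947 + 2156573 = 1062406404661/465947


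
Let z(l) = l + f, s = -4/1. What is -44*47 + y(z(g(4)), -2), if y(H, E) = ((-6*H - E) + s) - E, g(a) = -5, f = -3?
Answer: -2020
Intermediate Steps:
s = -4 (s = -4*1 = -4)
z(l) = -3 + l (z(l) = l - 3 = -3 + l)
y(H, E) = -4 - 6*H - 2*E (y(H, E) = ((-6*H - E) - 4) - E = ((-E - 6*H) - 4) - E = (-4 - E - 6*H) - E = -4 - 6*H - 2*E)
-44*47 + y(z(g(4)), -2) = -44*47 + (-4 - 6*(-3 - 5) - 2*(-2)) = -2068 + (-4 - 6*(-8) + 4) = -2068 + (-4 + 48 + 4) = -2068 + 48 = -2020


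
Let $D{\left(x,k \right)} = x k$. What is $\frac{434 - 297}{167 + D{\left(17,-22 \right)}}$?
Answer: $- \frac{137}{207} \approx -0.66184$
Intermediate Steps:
$D{\left(x,k \right)} = k x$
$\frac{434 - 297}{167 + D{\left(17,-22 \right)}} = \frac{434 - 297}{167 - 374} = \frac{137}{167 - 374} = \frac{137}{-207} = 137 \left(- \frac{1}{207}\right) = - \frac{137}{207}$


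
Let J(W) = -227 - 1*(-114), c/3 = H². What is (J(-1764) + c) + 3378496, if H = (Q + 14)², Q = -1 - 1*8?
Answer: 3380258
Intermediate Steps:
Q = -9 (Q = -1 - 8 = -9)
H = 25 (H = (-9 + 14)² = 5² = 25)
c = 1875 (c = 3*25² = 3*625 = 1875)
J(W) = -113 (J(W) = -227 + 114 = -113)
(J(-1764) + c) + 3378496 = (-113 + 1875) + 3378496 = 1762 + 3378496 = 3380258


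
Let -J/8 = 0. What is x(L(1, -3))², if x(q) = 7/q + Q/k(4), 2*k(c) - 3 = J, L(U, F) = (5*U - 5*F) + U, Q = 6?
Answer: 169/9 ≈ 18.778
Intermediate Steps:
J = 0 (J = -8*0 = 0)
L(U, F) = -5*F + 6*U (L(U, F) = (-5*F + 5*U) + U = -5*F + 6*U)
k(c) = 3/2 (k(c) = 3/2 + (½)*0 = 3/2 + 0 = 3/2)
x(q) = 4 + 7/q (x(q) = 7/q + 6/(3/2) = 7/q + 6*(⅔) = 7/q + 4 = 4 + 7/q)
x(L(1, -3))² = (4 + 7/(-5*(-3) + 6*1))² = (4 + 7/(15 + 6))² = (4 + 7/21)² = (4 + 7*(1/21))² = (4 + ⅓)² = (13/3)² = 169/9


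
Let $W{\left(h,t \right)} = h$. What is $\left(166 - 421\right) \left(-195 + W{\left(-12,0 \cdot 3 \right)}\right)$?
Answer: $52785$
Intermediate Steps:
$\left(166 - 421\right) \left(-195 + W{\left(-12,0 \cdot 3 \right)}\right) = \left(166 - 421\right) \left(-195 - 12\right) = \left(-255\right) \left(-207\right) = 52785$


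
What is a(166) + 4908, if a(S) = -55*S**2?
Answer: -1510672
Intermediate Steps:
a(166) + 4908 = -55*166**2 + 4908 = -55*27556 + 4908 = -1515580 + 4908 = -1510672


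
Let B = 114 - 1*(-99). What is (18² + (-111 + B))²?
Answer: 181476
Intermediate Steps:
B = 213 (B = 114 + 99 = 213)
(18² + (-111 + B))² = (18² + (-111 + 213))² = (324 + 102)² = 426² = 181476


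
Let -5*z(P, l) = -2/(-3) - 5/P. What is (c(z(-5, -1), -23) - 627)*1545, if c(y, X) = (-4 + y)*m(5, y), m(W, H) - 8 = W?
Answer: -1055750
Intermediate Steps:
m(W, H) = 8 + W
z(P, l) = -2/15 + 1/P (z(P, l) = -(-2/(-3) - 5/P)/5 = -(-2*(-1/3) - 5/P)/5 = -(2/3 - 5/P)/5 = -2/15 + 1/P)
c(y, X) = -52 + 13*y (c(y, X) = (-4 + y)*(8 + 5) = (-4 + y)*13 = -52 + 13*y)
(c(z(-5, -1), -23) - 627)*1545 = ((-52 + 13*(-2/15 + 1/(-5))) - 627)*1545 = ((-52 + 13*(-2/15 - 1/5)) - 627)*1545 = ((-52 + 13*(-1/3)) - 627)*1545 = ((-52 - 13/3) - 627)*1545 = (-169/3 - 627)*1545 = -2050/3*1545 = -1055750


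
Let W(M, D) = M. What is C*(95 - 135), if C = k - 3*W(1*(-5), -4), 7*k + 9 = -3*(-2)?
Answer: -4080/7 ≈ -582.86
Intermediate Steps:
k = -3/7 (k = -9/7 + (-3*(-2))/7 = -9/7 + (⅐)*6 = -9/7 + 6/7 = -3/7 ≈ -0.42857)
C = 102/7 (C = -3/7 - 3*(-5) = -3/7 + 15 = 102/7 ≈ 14.571)
C*(95 - 135) = 102*(95 - 135)/7 = (102/7)*(-40) = -4080/7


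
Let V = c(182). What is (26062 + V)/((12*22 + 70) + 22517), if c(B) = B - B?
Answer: 26062/22851 ≈ 1.1405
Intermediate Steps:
c(B) = 0
V = 0
(26062 + V)/((12*22 + 70) + 22517) = (26062 + 0)/((12*22 + 70) + 22517) = 26062/((264 + 70) + 22517) = 26062/(334 + 22517) = 26062/22851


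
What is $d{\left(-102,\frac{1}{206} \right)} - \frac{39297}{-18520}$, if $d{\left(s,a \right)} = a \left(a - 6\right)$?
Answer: $\frac{411183823}{196478680} \approx 2.0928$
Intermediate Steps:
$d{\left(s,a \right)} = a \left(-6 + a\right)$
$d{\left(-102,\frac{1}{206} \right)} - \frac{39297}{-18520} = \frac{-6 + \frac{1}{206}}{206} - \frac{39297}{-18520} = \frac{-6 + \frac{1}{206}}{206} - - \frac{39297}{18520} = \frac{1}{206} \left(- \frac{1235}{206}\right) + \frac{39297}{18520} = - \frac{1235}{42436} + \frac{39297}{18520} = \frac{411183823}{196478680}$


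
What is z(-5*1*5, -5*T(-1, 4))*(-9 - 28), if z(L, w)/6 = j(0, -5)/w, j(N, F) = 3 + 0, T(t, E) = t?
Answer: -666/5 ≈ -133.20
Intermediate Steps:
j(N, F) = 3
z(L, w) = 18/w (z(L, w) = 6*(3/w) = 18/w)
z(-5*1*5, -5*T(-1, 4))*(-9 - 28) = (18/((-5*(-1))))*(-9 - 28) = (18/5)*(-37) = -666/5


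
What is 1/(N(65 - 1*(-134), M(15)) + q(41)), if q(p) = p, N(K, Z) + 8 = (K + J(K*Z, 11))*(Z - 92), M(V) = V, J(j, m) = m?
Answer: -1/16137 ≈ -6.1969e-5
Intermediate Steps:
N(K, Z) = -8 + (-92 + Z)*(11 + K) (N(K, Z) = -8 + (K + 11)*(Z - 92) = -8 + (11 + K)*(-92 + Z) = -8 + (-92 + Z)*(11 + K))
1/(N(65 - 1*(-134), M(15)) + q(41)) = 1/((-1020 - 92*(65 - 1*(-134)) + 11*15 + (65 - 1*(-134))*15) + 41) = 1/((-1020 - 92*(65 + 134) + 165 + (65 + 134)*15) + 41) = 1/((-1020 - 92*199 + 165 + 199*15) + 41) = 1/((-1020 - 18308 + 165 + 2985) + 41) = 1/(-16178 + 41) = 1/(-16137) = -1/16137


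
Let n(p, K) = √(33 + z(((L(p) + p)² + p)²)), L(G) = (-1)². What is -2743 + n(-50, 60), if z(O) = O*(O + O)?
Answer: -2743 + √61099901788835 ≈ 7.8139e+6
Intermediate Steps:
L(G) = 1
z(O) = 2*O² (z(O) = O*(2*O) = 2*O²)
n(p, K) = √(33 + 2*(p + (1 + p)²)⁴) (n(p, K) = √(33 + 2*(((1 + p)² + p)²)²) = √(33 + 2*((p + (1 + p)²)²)²) = √(33 + 2*(p + (1 + p)²)⁴))
-2743 + n(-50, 60) = -2743 + √(33 + 2*(-50 + (1 - 50)²)⁴) = -2743 + √(33 + 2*(-50 + (-49)²)⁴) = -2743 + √(33 + 2*(-50 + 2401)⁴) = -2743 + √(33 + 2*2351⁴) = -2743 + √(33 + 2*30549950894401) = -2743 + √(33 + 61099901788802) = -2743 + √61099901788835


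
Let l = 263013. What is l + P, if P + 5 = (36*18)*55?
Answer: 298648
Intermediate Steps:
P = 35635 (P = -5 + (36*18)*55 = -5 + 648*55 = -5 + 35640 = 35635)
l + P = 263013 + 35635 = 298648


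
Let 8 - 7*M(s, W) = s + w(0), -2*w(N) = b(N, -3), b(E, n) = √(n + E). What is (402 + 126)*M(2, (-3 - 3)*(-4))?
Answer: 3168/7 + 264*I*√3/7 ≈ 452.57 + 65.323*I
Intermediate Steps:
b(E, n) = √(E + n)
w(N) = -√(-3 + N)/2 (w(N) = -√(N - 3)/2 = -√(-3 + N)/2)
M(s, W) = 8/7 - s/7 + I*√3/14 (M(s, W) = 8/7 - (s - √(-3 + 0)/2)/7 = 8/7 - (s - I*√3/2)/7 = 8/7 + (-s/7 + I*√3/14) = 8/7 - s/7 + I*√3/14)
(402 + 126)*M(2, (-3 - 3)*(-4)) = (402 + 126)*(8/7 - ⅐*2 + I*√3/14) = 528*(8/7 - 2/7 + I*√3/14) = 528*(6/7 + I*√3/14) = 3168/7 + 264*I*√3/7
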